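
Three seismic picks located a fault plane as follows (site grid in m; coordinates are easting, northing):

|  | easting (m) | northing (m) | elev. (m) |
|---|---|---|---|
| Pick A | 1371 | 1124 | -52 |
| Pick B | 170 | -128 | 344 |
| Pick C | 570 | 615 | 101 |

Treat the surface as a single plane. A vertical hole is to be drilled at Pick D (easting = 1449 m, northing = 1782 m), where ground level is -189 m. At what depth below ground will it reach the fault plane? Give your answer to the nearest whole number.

85 m

Two edge vectors: Pick A→Pick B = (-1201, -1252, 396), Pick A→Pick C = (-801, -509, 153).
Normal n = (Pick A→Pick B) × (Pick A→Pick C) = (10008, -133443, -391543).
So ∂z/∂easting = −n_x/n_z = 0.02556 and ∂z/∂northing = −n_y/n_z = −0.34081.
Intercept c from Pick A: -52 − 35.04 + 383.07 = 296.03.
At (1449, 1782): z_contact = 37.0 − 607.3 + 296.03 = -274.3 m.
Depth below ground = -189 − (-274.3) = 85 m.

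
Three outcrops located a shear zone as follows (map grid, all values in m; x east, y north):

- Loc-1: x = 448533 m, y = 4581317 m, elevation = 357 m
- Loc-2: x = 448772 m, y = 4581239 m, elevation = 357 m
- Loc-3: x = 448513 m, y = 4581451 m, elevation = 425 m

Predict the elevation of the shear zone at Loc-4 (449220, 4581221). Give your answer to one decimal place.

Let the plane be z = a·x + b·y + c.
Loc-2−Loc-1: 239a − 78b = 0;  Loc-3−Loc-1: −20a + 134b = 68.
Solving gives a = 0.174095713, b = 0.533447121.
Then c = 357 − a·448533 − b·4581317 = −2521621.04.
At (449220, 4581221): z = 78207.3 + 2443839.2 − 2521621.04 = 425.4 m.

425.4 m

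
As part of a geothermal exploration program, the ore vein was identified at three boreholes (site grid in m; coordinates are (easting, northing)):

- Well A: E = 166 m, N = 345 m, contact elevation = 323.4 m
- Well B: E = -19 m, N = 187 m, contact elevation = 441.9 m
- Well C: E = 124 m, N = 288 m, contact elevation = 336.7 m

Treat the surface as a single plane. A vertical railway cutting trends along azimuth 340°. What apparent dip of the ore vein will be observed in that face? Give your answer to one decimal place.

45.3°

Let the plane be z = a·E + b·N + c.
Well B−Well A: −185a − 158b = 118.5;  Well C−Well A: −42a − 57b = 13.3.
Solving gives a = −1.19036, b = 0.64377.
Unit vector along 340° is (sin 340°, cos 340°) = (-0.3420, 0.9397).
Slope in that direction = a·(-0.3420) + b·(0.9397) = 1.01207.
Apparent dip = arctan|1.01207| = 45.3° (true dip is 53.5°, so apparent ≤ true as expected).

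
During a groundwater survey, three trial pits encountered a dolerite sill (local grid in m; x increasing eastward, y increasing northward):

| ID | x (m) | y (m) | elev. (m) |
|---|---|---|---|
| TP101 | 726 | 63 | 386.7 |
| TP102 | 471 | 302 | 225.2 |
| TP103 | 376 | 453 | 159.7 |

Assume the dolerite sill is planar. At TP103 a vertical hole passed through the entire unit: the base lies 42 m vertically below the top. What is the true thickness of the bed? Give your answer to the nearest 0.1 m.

Let the plane be z = a·x + b·y + c.
TP102−TP101: −255a + 239b = −161.5;  TP103−TP101: −350a + 390b = −227.
Solving gives a = 0.55266, b = −0.08608.
|∇z| = √(a²+b²) = 0.55932, so dip δ = arctan(0.55932) = 29.22°.
True thickness = vertical thickness × cos δ = 42 × cos 29.22° = 36.7 m.

36.7 m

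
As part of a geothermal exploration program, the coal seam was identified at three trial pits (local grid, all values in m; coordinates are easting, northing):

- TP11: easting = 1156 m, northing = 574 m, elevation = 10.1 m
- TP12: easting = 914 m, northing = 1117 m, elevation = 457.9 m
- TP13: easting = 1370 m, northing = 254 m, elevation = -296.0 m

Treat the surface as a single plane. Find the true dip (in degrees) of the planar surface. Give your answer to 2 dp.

Let the plane be z = a·easting + b·northing + c.
TP12−TP11: −242a + 543b = 447.8;  TP13−TP11: 214a − 320b = −306.1.
Solving gives a = −0.59121, b = 0.56119.
Gradient magnitude |∇z| = √(a² + b²) = √(0.34952 + 0.31494) = 0.81515.
True dip = arctan(0.81515) = 39.19°, dipping toward SE (azimuth ≈ 134°).

39.19°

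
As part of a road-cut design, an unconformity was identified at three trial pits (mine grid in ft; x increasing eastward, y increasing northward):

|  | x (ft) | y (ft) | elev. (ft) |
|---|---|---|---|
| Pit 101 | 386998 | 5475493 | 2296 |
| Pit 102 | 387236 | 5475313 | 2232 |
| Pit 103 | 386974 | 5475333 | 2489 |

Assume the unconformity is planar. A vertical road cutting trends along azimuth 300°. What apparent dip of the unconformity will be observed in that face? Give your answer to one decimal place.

Let the plane be z = a·x + b·y + c.
Pit 102−Pit 101: 238a − 180b = −64;  Pit 103−Pit 101: −24a − 160b = 193.
Solving gives a = −1.06085, b = −1.04712.
Unit vector along 300° is (sin 300°, cos 300°) = (-0.8660, 0.5000).
Slope in that direction = a·(-0.8660) + b·(0.5000) = 0.39516.
Apparent dip = arctan|0.39516| = 21.6° (true dip is 56.1°, so apparent ≤ true as expected).

21.6°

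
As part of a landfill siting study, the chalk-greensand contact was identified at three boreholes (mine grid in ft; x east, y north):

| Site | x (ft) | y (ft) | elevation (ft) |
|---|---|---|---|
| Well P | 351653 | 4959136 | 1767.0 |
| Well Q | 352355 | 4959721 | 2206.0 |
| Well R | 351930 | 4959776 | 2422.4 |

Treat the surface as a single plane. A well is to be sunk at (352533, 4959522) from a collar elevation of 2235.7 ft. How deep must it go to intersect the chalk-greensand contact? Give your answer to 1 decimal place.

Two edge vectors: Well P→Well Q = (702, 585, 439), Well P→Well R = (277, 640, 655.4).
Normal n = (Well P→Well Q) × (Well P→Well R) = (102449, -338487.8, 287235).
So ∂z/∂x = −n_x/n_z = −0.356673107 and ∂z/∂y = −n_y/n_z = 1.178435079.
Intercept c from Well P: 1767 + 125425.17 − 5844019.83 = −5716827.66.
At (352533, 4959522): z_contact = −125739.04 + 5844474.70 − 5716827.66 = 1908.00 ft.
Depth below ground = 2235.7 − 1908.00 = 327.7 ft.

327.7 ft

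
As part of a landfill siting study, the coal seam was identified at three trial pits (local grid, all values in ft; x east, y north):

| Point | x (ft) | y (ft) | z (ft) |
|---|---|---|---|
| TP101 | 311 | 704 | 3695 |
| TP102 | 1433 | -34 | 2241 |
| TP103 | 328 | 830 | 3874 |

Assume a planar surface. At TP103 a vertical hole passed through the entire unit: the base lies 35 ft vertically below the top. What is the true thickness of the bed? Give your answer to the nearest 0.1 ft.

Let the plane be z = a·x + b·y + c.
TP102−TP101: 1122a − 738b = −1454;  TP103−TP101: 17a + 126b = 179.
Solving gives a = −0.33201, b = 1.46543.
|∇z| = √(a²+b²) = 1.50257, so dip δ = arctan(1.50257) = 56.36°.
True thickness = vertical thickness × cos δ = 35 × cos 56.36° = 19.4 ft.

19.4 ft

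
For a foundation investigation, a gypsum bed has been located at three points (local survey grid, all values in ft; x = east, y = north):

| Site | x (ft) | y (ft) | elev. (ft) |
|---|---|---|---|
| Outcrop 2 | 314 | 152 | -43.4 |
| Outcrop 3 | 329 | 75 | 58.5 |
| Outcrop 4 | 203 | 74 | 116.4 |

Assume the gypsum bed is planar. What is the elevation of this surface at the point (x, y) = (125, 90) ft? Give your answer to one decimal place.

128.8 ft

Two edge vectors: Outcrop 2→Outcrop 3 = (15, -77, 101.9), Outcrop 2→Outcrop 4 = (-111, -78, 159.8).
Normal n = (Outcrop 2→Outcrop 3) × (Outcrop 2→Outcrop 4) = (-4356.4, -13707.9, -9717).
So ∂z/∂x = −n_x/n_z = −0.44833 and ∂z/∂y = −n_y/n_z = −1.41071.
Intercept c from Outcrop 2: -43.4 + 140.77 + 214.43 = 311.80.
At (125, 90): z = −56.0 − 127.0 + 311.80 = 128.8 ft.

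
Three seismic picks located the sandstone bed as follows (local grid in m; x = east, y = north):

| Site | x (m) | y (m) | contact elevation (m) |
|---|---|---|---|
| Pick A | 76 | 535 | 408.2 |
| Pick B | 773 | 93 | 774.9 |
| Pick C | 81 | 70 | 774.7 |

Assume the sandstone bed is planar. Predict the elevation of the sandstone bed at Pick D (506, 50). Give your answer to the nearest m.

Let the plane be z = a·x + b·y + c.
Pick B−Pick A: 697a − 442b = 366.7;  Pick C−Pick A: 5a − 465b = 366.5.
Solving gives a = 0.02648, b = −0.78789.
Then c = 408.2 − a·76 − b·535 = 827.71.
At (506, 50): z = 13.4 − 39.4 + 827.71 = 801.7 m.

802 m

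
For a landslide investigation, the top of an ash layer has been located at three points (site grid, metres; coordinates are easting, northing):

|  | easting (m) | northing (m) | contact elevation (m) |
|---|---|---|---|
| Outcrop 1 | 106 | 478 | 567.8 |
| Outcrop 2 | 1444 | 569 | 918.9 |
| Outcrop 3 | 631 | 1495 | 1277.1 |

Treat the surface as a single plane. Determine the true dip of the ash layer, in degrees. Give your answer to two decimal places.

Let the plane be z = a·easting + b·northing + c.
Outcrop 2−Outcrop 1: 1338a + 91b = 351.1;  Outcrop 3−Outcrop 1: 525a + 1017b = 709.3.
Solving gives a = 0.22279, b = 0.58243.
Gradient magnitude |∇z| = √(a² + b²) = √(0.04964 + 0.33923) = 0.62359.
True dip = arctan(0.62359) = 31.95°, dipping toward SSW (azimuth ≈ 201°).

31.95°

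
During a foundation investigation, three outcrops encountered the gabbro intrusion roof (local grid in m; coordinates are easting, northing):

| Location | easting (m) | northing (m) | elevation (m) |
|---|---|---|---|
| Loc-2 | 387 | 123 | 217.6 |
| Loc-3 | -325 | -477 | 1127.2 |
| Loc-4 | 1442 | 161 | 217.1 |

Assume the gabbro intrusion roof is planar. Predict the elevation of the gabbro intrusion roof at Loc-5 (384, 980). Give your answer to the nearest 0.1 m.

Let the plane be z = a·easting + b·northing + c.
Loc-3−Loc-2: −712a − 600b = 909.6;  Loc-4−Loc-2: 1055a + 38b = −0.5.
Solving gives a = 0.056548, b = −1.583103.
Then c = 217.6 − a·387 − b·123 = 390.44.
At (384, 980): z = 21.7 − 1551.4 + 390.44 = -1139.3 m.

-1139.3 m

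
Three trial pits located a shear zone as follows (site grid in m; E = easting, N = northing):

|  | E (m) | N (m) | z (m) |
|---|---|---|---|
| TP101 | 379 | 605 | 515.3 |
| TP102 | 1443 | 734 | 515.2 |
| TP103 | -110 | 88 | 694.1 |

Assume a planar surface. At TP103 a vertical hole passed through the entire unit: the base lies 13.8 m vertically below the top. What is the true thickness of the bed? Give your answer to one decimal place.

12.8 m

Let the plane be z = a·E + b·N + c.
TP102−TP101: 1064a + 129b = −0.1;  TP103−TP101: −489a − 517b = 178.8.
Solving gives a = 0.04725, b = −0.39054.
|∇z| = √(a²+b²) = 0.39339, so dip δ = arctan(0.39339) = 21.47°.
True thickness = vertical thickness × cos δ = 13.8 × cos 21.47° = 12.8 m.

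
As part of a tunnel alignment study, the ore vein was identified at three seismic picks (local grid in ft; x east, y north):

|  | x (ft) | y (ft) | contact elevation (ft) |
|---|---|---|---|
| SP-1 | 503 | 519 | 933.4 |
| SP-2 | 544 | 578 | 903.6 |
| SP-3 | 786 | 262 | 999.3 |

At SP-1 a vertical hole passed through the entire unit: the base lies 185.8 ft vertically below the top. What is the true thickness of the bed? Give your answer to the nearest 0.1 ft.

Two edge vectors: SP-1→SP-2 = (41, 59, -29.8), SP-1→SP-3 = (283, -257, 65.9).
Normal n = (SP-1→SP-2) × (SP-1→SP-3) = (-3770.5, -11135.3, -27234).
So ∂z/∂x = −n_x/n_z = −0.13845 and ∂z/∂y = −n_y/n_z = −0.40887.
|∇z| = √(a²+b²) = 0.43168, so dip δ = arctan(0.43168) = 23.35°.
True thickness = vertical thickness × cos δ = 185.8 × cos 23.35° = 170.6 ft.

170.6 ft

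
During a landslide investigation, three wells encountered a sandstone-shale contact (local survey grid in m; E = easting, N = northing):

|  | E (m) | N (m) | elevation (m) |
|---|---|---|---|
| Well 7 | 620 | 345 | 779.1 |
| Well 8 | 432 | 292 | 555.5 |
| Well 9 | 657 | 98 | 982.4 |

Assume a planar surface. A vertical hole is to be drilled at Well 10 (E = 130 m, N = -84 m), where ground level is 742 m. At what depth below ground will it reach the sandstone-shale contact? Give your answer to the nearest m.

Let the plane be z = a·E + b·N + c.
Well 8−Well 7: −188a − 53b = −223.6;  Well 9−Well 7: 37a − 247b = 203.3.
Solving gives a = 1.36381, b = −0.61878.
Then c = 779.1 − a·620 − b·345 = 147.02.
At (130, -84): z_contact = 177.3 + 52.0 + 147.02 = 376.3 m.
Depth below ground = 742 − 376.3 = 366 m.

366 m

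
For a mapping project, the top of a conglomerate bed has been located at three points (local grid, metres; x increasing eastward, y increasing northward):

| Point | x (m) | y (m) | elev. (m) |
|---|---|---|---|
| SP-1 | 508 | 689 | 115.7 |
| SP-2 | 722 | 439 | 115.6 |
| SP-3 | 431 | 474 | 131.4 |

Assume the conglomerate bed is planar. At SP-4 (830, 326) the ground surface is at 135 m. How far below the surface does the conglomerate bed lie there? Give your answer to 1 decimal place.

Two edge vectors: SP-1→SP-2 = (214, -250, -0.1), SP-1→SP-3 = (-77, -215, 15.7).
Normal n = (SP-1→SP-2) × (SP-1→SP-3) = (-3946.5, -3352.1, -65260).
So ∂z/∂x = −n_x/n_z = −0.06047 and ∂z/∂y = −n_y/n_z = −0.05137.
Intercept c from SP-1: 115.7 + 30.72 + 35.39 = 181.81.
At (830, 326): z_contact = −50.19 − 16.75 + 181.81 = 114.87 m.
Depth below ground = 135 − 114.87 = 20.1 m.

20.1 m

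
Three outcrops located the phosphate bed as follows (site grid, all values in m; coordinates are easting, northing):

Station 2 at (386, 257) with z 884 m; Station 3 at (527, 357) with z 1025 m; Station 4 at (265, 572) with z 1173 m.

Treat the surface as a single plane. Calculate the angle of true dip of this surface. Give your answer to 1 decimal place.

Let the plane be z = a·easting + b·northing + c.
Station 3−Station 2: 141a + 100b = 141;  Station 4−Station 2: −121a + 315b = 289.
Solving gives a = 0.27453, b = 1.02291.
Gradient magnitude |∇z| = √(a² + b²) = √(0.07537 + 1.04635) = 1.05911.
True dip = arctan(1.05911) = 46.6°, dipping toward SSW (azimuth ≈ 195°).

46.6°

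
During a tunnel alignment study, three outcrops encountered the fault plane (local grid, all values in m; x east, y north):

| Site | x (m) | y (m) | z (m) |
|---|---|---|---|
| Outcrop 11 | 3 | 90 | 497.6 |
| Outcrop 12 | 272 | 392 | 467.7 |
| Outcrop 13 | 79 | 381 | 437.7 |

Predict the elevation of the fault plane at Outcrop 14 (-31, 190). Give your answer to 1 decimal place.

Two edge vectors: Outcrop 11→Outcrop 12 = (269, 302, -29.9), Outcrop 11→Outcrop 13 = (76, 291, -59.9).
Normal n = (Outcrop 11→Outcrop 12) × (Outcrop 11→Outcrop 13) = (-9388.9, 13840.7, 55327).
So ∂z/∂x = −n_x/n_z = 0.16970 and ∂z/∂y = −n_y/n_z = −0.25016.
Intercept c from Outcrop 11: 497.6 − 0.51 + 22.51 = 519.61.
At (-31, 190): z = −5.3 − 47.5 + 519.61 = 466.8 m.

466.8 m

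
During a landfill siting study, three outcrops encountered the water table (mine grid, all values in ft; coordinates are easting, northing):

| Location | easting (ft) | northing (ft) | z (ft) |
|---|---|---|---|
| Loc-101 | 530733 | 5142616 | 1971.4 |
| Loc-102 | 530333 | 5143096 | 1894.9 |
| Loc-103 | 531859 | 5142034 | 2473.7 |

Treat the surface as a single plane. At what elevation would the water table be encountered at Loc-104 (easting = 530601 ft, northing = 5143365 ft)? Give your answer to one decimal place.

2166.5 ft

Two edge vectors: Loc-101→Loc-102 = (-400, 480, -76.5), Loc-101→Loc-103 = (1126, -582, 502.3).
Normal n = (Loc-101→Loc-102) × (Loc-101→Loc-103) = (196581, 114781, -307680).
So ∂z/∂easting = −n_x/n_z = 0.638913807 and ∂z/∂northing = −n_y/n_z = 0.373053172.
Intercept c from Loc-101: 1971.4 − 339092.64 − 1918469.21 = −2255590.45.
At (530601, 5143365): z = 339008.3 + 1918748.6 − 2255590.45 = 2166.5 ft.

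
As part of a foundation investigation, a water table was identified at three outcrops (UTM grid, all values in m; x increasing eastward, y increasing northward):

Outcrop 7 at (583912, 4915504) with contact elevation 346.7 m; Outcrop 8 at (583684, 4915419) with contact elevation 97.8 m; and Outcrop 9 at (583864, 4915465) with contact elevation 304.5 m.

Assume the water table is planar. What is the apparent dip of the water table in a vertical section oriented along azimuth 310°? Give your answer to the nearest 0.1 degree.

Two edge vectors: Outcrop 7→Outcrop 8 = (-228, -85, -248.9), Outcrop 7→Outcrop 9 = (-48, -39, -42.2).
Normal n = (Outcrop 7→Outcrop 8) × (Outcrop 7→Outcrop 9) = (-6120.1, 2325.6, 4812).
So ∂z/∂x = −n_x/n_z = 1.27184 and ∂z/∂y = −n_y/n_z = −0.48329.
Unit vector along 310° is (sin 310°, cos 310°) = (-0.7660, 0.6428).
Slope in that direction = a·(-0.7660) + b·(0.6428) = −1.28494.
Apparent dip = arctan|1.28494| = 52.1° (true dip is 53.7°, so apparent ≤ true as expected).

52.1°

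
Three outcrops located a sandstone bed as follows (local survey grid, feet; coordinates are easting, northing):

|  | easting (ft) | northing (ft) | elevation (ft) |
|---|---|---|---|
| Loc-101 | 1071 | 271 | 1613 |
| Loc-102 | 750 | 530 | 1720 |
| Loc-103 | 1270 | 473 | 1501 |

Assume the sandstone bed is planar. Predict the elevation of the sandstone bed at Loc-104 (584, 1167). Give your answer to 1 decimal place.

Let the plane be z = a·easting + b·northing + c.
Loc-102−Loc-101: −321a + 259b = 107;  Loc-103−Loc-101: 199a + 202b = −112.
Solving gives a = −0.434960, b = −0.125955.
Then c = 1613 − a·1071 − b·271 = 2112.98.
At (584, 1167): z = −254.0 − 147.0 + 2112.98 = 1712.0 ft.

1712.0 ft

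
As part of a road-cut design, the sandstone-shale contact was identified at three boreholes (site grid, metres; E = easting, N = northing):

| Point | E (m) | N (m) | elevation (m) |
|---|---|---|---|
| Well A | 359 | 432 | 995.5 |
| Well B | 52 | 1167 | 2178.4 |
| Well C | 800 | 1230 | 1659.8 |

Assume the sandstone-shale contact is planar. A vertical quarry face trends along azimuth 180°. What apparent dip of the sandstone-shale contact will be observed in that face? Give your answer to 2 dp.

Two edge vectors: Well A→Well B = (-307, 735, 1182.9), Well A→Well C = (441, 798, 664.3).
Normal n = (Well A→Well B) × (Well A→Well C) = (-455693.7, 725599, -569121).
So ∂z/∂E = −n_x/n_z = −0.80070 and ∂z/∂N = −n_y/n_z = 1.27495.
Unit vector along 180° is (sin 180°, cos 180°) = (0.0000, -1.0000).
Slope in that direction = a·(0.0000) + b·(-1.0000) = −1.27495.
Apparent dip = arctan|1.27495| = 51.89° (true dip is 56.4°, so apparent ≤ true as expected).

51.89°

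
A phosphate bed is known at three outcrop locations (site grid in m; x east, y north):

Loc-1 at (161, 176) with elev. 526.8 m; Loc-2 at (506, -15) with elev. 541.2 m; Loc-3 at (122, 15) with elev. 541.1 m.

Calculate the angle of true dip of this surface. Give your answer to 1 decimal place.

5.0°

Let the plane be z = a·x + b·y + c.
Loc-2−Loc-1: 345a − 191b = 14.4;  Loc-3−Loc-1: −39a − 161b = 14.3.
Solving gives a = −0.00655, b = −0.08723.
Gradient magnitude |∇z| = √(a² + b²) = √(0.00004 + 0.00761) = 0.08748.
True dip = arctan(0.08748) = 5.0°, dipping toward N (azimuth ≈ 004°).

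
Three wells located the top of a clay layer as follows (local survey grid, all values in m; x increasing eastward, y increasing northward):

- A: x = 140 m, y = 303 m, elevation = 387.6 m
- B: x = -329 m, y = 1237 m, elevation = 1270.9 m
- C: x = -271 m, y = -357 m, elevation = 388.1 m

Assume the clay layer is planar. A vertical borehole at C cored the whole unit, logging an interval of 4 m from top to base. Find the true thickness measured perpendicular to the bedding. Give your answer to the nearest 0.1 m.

2.8 m

Let the plane be z = a·x + b·y + c.
B−A: −469a + 934b = 883.3;  C−A: −411a − 660b = 0.5.
Solving gives a = −0.84141, b = 0.52321.
|∇z| = √(a²+b²) = 0.99082, so dip δ = arctan(0.99082) = 44.74°.
True thickness = vertical thickness × cos δ = 4 × cos 44.74° = 2.8 m.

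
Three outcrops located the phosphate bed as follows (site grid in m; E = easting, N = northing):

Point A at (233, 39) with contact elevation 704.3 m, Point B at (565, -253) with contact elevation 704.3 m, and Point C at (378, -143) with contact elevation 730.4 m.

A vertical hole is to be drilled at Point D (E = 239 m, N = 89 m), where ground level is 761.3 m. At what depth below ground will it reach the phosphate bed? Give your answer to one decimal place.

83.5 m

Two edge vectors: Point A→Point B = (332, -292, 0), Point A→Point C = (145, -182, 26.1).
Normal n = (Point A→Point B) × (Point A→Point C) = (-7621.2, -8665.2, -18084).
So ∂z/∂E = −n_x/n_z = −0.42143 and ∂z/∂N = −n_y/n_z = −0.47916.
Intercept c from Point A: 704.3 + 98.19 + 18.69 = 821.18.
At (239, 89): z_contact = −100.72 − 42.65 + 821.18 = 677.81 m.
Depth below ground = 761.3 − 677.81 = 83.5 m.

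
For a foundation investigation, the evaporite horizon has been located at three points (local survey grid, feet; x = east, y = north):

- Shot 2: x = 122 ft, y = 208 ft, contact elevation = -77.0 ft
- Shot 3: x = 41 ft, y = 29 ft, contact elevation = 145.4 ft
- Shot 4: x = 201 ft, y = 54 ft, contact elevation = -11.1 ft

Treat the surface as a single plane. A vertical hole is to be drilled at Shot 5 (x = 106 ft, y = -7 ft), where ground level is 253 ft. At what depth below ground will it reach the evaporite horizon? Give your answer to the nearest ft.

Two edge vectors: Shot 2→Shot 3 = (-81, -179, 222.4), Shot 2→Shot 4 = (79, -154, 65.9).
Normal n = (Shot 2→Shot 3) × (Shot 2→Shot 4) = (22453.5, 22907.5, 26615).
So ∂z/∂x = −n_x/n_z = −0.84364 and ∂z/∂y = −n_y/n_z = −0.86070.
Intercept c from Shot 2: -77 + 102.92 + 179.03 = 204.95.
At (106, -7): z_contact = −89.4 + 6.0 + 204.95 = 121.5 ft.
Depth below ground = 253 − 121.5 = 131 ft.

131 ft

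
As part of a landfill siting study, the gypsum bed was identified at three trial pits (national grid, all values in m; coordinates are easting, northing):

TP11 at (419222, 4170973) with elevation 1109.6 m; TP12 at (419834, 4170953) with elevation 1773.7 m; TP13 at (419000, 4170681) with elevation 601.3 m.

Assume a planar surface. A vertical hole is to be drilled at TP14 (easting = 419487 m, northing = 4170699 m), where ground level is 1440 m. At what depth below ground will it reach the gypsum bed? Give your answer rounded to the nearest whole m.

280 m

Let the plane be z = a·easting + b·northing + c.
TP12−TP11: 612a − 20b = 664.1;  TP13−TP11: −222a − 292b = −508.3.
Solving gives a = 1.11433189, b = 0.89355589.
Then c = 1109.6 − a·419222 − b·4170973 = −4193040.34.
At (419487, 4170699): z_contact = 467447.7 + 3726752.7 − 4193040.34 = 1160.1 m.
Depth below ground = 1440 − 1160.1 = 280 m.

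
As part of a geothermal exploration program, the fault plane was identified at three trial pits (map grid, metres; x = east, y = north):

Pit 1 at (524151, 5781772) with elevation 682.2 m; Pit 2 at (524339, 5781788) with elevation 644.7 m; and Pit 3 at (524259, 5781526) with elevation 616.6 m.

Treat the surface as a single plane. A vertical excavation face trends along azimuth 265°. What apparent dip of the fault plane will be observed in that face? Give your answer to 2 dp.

11.22°

Two edge vectors: Pit 1→Pit 2 = (188, 16, -37.5), Pit 1→Pit 3 = (108, -246, -65.6).
Normal n = (Pit 1→Pit 2) × (Pit 1→Pit 3) = (-10274.6, 8282.8, -47976).
So ∂z/∂x = −n_x/n_z = −0.21416 and ∂z/∂y = −n_y/n_z = 0.17264.
Unit vector along 265° is (sin 265°, cos 265°) = (-0.9962, -0.0872).
Slope in that direction = a·(-0.9962) + b·(-0.0872) = 0.19830.
Apparent dip = arctan|0.19830| = 11.22° (true dip is 15.4°, so apparent ≤ true as expected).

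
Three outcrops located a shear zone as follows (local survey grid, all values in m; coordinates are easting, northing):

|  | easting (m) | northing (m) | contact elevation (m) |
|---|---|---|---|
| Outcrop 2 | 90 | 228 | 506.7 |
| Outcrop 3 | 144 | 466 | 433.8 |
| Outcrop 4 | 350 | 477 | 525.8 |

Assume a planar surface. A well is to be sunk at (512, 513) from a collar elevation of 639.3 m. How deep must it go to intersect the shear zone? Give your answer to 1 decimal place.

52.4 m

Two edge vectors: Outcrop 2→Outcrop 3 = (54, 238, -72.9), Outcrop 2→Outcrop 4 = (260, 249, 19.1).
Normal n = (Outcrop 2→Outcrop 3) × (Outcrop 2→Outcrop 4) = (22697.9, -19985.4, -48434).
So ∂z/∂easting = −n_x/n_z = 0.46864 and ∂z/∂northing = −n_y/n_z = −0.41263.
Intercept c from Outcrop 2: 506.7 − 42.18 + 94.08 = 558.60.
At (512, 513): z_contact = 239.94 − 211.68 + 558.60 = 586.86 m.
Depth below ground = 639.3 − 586.86 = 52.4 m.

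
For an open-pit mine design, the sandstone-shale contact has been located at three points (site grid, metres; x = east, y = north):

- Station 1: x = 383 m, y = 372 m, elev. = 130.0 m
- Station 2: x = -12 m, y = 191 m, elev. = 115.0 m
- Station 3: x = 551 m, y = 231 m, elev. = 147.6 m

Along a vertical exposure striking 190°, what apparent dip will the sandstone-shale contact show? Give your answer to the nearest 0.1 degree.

Let the plane be z = a·x + b·y + c.
Station 2−Station 1: −395a − 181b = −15;  Station 3−Station 1: 168a − 141b = 17.6.
Solving gives a = 0.06156, b = −0.05147.
Unit vector along 190° is (sin 190°, cos 190°) = (-0.1736, -0.9848).
Slope in that direction = a·(-0.1736) + b·(-0.9848) = 0.04000.
Apparent dip = arctan|0.04000| = 2.3° (true dip is 4.6°, so apparent ≤ true as expected).

2.3°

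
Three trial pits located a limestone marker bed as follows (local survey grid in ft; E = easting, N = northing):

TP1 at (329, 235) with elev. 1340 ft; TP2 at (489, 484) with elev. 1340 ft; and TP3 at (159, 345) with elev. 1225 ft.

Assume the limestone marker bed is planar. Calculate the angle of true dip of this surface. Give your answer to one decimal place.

Two edge vectors: TP1→TP2 = (160, 249, 0), TP1→TP3 = (-170, 110, -115).
Normal n = (TP1→TP2) × (TP1→TP3) = (-28635, 18400, 59930).
So ∂z/∂E = −n_x/n_z = 0.47781 and ∂z/∂N = −n_y/n_z = −0.30702.
Gradient magnitude |∇z| = √(a² + b²) = √(0.22830 + 0.09426) = 0.56795.
True dip = arctan(0.56795) = 29.6°, dipping toward WNW (azimuth ≈ 303°).

29.6°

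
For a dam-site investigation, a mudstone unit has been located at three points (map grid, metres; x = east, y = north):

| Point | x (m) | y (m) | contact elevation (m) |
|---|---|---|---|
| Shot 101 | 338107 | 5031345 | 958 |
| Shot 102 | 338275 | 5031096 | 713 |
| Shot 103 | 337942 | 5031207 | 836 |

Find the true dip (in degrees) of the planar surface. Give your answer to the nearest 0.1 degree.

Two edge vectors: Shot 101→Shot 102 = (168, -249, -245), Shot 101→Shot 103 = (-165, -138, -122).
Normal n = (Shot 101→Shot 102) × (Shot 101→Shot 103) = (-3432, 60921, -64269).
So ∂z/∂x = −n_x/n_z = −0.05340 and ∂z/∂y = −n_y/n_z = 0.94791.
Gradient magnitude |∇z| = √(a² + b²) = √(0.00285 + 0.89853) = 0.94941.
True dip = arctan(0.94941) = 43.5°, dipping toward S (azimuth ≈ 177°).

43.5°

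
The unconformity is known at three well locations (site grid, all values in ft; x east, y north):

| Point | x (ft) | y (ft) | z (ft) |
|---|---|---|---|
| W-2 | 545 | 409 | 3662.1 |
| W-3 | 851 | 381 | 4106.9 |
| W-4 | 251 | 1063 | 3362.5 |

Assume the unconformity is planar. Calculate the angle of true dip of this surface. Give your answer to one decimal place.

56.1°

Two edge vectors: W-2→W-3 = (306, -28, 444.8), W-2→W-4 = (-294, 654, -299.6).
Normal n = (W-2→W-3) × (W-2→W-4) = (-282510.4, -39093.6, 191892).
So ∂z/∂x = −n_x/n_z = 1.47224 and ∂z/∂y = −n_y/n_z = 0.20373.
Gradient magnitude |∇z| = √(a² + b²) = √(2.16748 + 0.04150) = 1.48627.
True dip = arctan(1.48627) = 56.1°, dipping toward W (azimuth ≈ 262°).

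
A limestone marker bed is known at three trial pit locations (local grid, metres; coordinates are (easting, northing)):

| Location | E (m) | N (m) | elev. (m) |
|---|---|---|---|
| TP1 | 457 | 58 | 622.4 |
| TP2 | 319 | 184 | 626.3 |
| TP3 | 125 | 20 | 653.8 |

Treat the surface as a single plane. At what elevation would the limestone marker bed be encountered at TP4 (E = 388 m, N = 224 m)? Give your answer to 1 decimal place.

Two edge vectors: TP1→TP2 = (-138, 126, 3.9), TP1→TP3 = (-332, -38, 31.4).
Normal n = (TP1→TP2) × (TP1→TP3) = (4104.6, 3038.4, 47076).
So ∂z/∂E = −n_x/n_z = −0.08719 and ∂z/∂N = −n_y/n_z = −0.06454.
Intercept c from TP1: 622.4 + 39.85 + 3.74 = 665.99.
At (388, 224): z = −33.8 − 14.5 + 665.99 = 617.7 m.

617.7 m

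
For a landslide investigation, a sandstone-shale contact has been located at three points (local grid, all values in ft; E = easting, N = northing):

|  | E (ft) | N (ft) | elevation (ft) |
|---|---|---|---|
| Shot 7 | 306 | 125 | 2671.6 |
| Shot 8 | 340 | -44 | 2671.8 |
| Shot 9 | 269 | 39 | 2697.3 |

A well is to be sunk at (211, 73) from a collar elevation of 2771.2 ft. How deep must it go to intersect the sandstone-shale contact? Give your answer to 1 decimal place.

49.8 ft

Two edge vectors: Shot 7→Shot 8 = (34, -169, 0.2), Shot 7→Shot 9 = (-37, -86, 25.7).
Normal n = (Shot 7→Shot 8) × (Shot 7→Shot 9) = (-4326.1, -881.2, -9177).
So ∂z/∂E = −n_x/n_z = −0.47141 and ∂z/∂N = −n_y/n_z = −0.09602.
Intercept c from Shot 7: 2671.6 + 144.25 + 12.00 = 2827.85.
At (211, 73): z_contact = −99.47 − 7.01 + 2827.85 = 2721.38 ft.
Depth below ground = 2771.2 − 2721.38 = 49.8 ft.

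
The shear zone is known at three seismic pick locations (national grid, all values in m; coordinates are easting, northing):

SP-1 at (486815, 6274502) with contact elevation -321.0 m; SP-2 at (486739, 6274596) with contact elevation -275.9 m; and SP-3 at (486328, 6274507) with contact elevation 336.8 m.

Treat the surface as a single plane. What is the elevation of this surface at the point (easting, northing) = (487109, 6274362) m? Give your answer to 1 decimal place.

-633.5 m

Let the plane be z = a·easting + b·northing + c.
SP-2−SP-1: −76a + 94b = 45.1;  SP-3−SP-1: −487a + 5b = 657.8.
Solving gives a = −1.357057580, b = −0.617408256.
Then c = -321 − a·486815 − b·6274502 = 4534244.32.
At (487109, 6274362): z = −661035.0 − 3873842.9 + 4534244.32 = -633.5 m.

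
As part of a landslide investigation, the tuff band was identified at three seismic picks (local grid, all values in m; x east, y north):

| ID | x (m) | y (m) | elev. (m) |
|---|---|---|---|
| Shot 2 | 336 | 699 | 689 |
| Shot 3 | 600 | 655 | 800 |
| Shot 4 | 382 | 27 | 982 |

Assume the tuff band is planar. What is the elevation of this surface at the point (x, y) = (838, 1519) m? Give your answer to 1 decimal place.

527.8 m

Let the plane be z = a·x + b·y + c.
Shot 3−Shot 2: 264a − 44b = 111;  Shot 4−Shot 2: 46a − 672b = 293.
Solving gives a = 0.351799, b = −0.411930.
Then c = 689 − a·336 − b·699 = 858.73.
At (838, 1519): z = 294.8 − 625.7 + 858.73 = 527.8 m.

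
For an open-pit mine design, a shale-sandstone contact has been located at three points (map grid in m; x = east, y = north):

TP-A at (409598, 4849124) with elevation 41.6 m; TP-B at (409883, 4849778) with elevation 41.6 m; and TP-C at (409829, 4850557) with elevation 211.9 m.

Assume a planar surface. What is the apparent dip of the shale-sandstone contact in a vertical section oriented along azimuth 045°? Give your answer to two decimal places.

Two edge vectors: TP-A→TP-B = (285, 654, 0), TP-A→TP-C = (231, 1433, 170.3).
Normal n = (TP-A→TP-B) × (TP-A→TP-C) = (111376.2, -48535.5, 257331).
So ∂z/∂x = −n_x/n_z = −0.43281 and ∂z/∂y = −n_y/n_z = 0.18861.
Unit vector along 045° is (sin 45°, cos 45°) = (0.7071, 0.7071).
Slope in that direction = a·(0.7071) + b·(0.7071) = −0.17268.
Apparent dip = arctan|0.17268| = 9.80° (true dip is 25.3°, so apparent ≤ true as expected).

9.80°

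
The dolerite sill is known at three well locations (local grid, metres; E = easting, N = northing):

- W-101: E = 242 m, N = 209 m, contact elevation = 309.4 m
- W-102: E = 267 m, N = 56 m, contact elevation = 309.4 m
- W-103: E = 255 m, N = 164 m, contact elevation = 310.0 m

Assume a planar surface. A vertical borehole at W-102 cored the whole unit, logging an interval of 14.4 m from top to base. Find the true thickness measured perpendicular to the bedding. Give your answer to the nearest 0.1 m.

14.3 m

Let the plane be z = a·E + b·N + c.
W-102−W-101: 25a − 153b = 0;  W-103−W-101: 13a − 45b = 0.6.
Solving gives a = 0.10625, b = 0.01736.
|∇z| = √(a²+b²) = 0.10766, so dip δ = arctan(0.10766) = 6.14°.
True thickness = vertical thickness × cos δ = 14.4 × cos 6.14° = 14.3 m.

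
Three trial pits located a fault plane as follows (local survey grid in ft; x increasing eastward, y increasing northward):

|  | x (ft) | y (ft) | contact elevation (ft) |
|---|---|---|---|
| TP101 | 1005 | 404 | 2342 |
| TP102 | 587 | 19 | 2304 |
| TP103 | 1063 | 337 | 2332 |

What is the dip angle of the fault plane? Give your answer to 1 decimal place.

7.4°

Two edge vectors: TP101→TP102 = (-418, -385, -38), TP101→TP103 = (58, -67, -10).
Normal n = (TP101→TP102) × (TP101→TP103) = (1304, -6384, 50336).
So ∂z/∂x = −n_x/n_z = −0.02591 and ∂z/∂y = −n_y/n_z = 0.12683.
Gradient magnitude |∇z| = √(a² + b²) = √(0.00067 + 0.01609) = 0.12945.
True dip = arctan(0.12945) = 7.4°, dipping toward SSE (azimuth ≈ 168°).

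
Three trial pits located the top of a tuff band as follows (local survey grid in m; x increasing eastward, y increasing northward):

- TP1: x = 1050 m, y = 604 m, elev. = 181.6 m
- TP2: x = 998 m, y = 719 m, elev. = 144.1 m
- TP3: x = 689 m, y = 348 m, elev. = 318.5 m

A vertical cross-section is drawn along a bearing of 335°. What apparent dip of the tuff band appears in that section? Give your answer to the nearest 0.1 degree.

Two edge vectors: TP1→TP2 = (-52, 115, -37.5), TP1→TP3 = (-361, -256, 136.9).
Normal n = (TP1→TP2) × (TP1→TP3) = (6143.5, 20656.3, 54827).
So ∂z/∂x = −n_x/n_z = −0.11205 and ∂z/∂y = −n_y/n_z = −0.37675.
Unit vector along 335° is (sin 335°, cos 335°) = (-0.4226, 0.9063).
Slope in that direction = a·(-0.4226) + b·(0.9063) = −0.29410.
Apparent dip = arctan|0.29410| = 16.4° (true dip is 21.5°, so apparent ≤ true as expected).

16.4°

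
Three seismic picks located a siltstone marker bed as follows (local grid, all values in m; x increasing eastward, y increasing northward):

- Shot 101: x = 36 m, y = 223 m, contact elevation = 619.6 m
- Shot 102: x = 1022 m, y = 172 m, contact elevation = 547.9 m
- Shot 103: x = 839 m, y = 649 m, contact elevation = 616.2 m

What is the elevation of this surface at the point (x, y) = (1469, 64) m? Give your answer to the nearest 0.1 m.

Let the plane be z = a·x + b·y + c.
Shot 102−Shot 101: 986a − 51b = −71.7;  Shot 103−Shot 101: 803a + 426b = −3.4.
Solving gives a = −0.066634, b = 0.117623.
Then c = 619.6 − a·36 − b·223 = 595.77.
At (1469, 64): z = −97.9 + 7.5 + 595.77 = 505.4 m.

505.4 m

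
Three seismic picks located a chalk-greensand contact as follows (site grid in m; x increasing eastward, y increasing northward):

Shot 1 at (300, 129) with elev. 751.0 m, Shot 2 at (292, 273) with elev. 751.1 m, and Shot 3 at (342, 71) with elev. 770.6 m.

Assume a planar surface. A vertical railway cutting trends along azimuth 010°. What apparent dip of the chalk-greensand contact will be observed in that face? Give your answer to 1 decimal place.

Let the plane be z = a·x + b·y + c.
Shot 2−Shot 1: −8a + 144b = 0.1;  Shot 3−Shot 1: 42a − 58b = 19.6.
Solving gives a = 0.50648, b = 0.02883.
Unit vector along 010° is (sin 10°, cos 10°) = (0.1736, 0.9848).
Slope in that direction = a·(0.1736) + b·(0.9848) = 0.11634.
Apparent dip = arctan|0.11634| = 6.6° (true dip is 26.9°, so apparent ≤ true as expected).

6.6°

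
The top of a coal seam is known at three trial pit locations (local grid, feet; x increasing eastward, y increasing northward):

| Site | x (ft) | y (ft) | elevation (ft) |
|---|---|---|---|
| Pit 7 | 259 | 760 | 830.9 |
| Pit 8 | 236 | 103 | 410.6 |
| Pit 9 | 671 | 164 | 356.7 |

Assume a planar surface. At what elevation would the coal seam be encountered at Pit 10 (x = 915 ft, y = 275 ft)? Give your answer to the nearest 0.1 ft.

376.2 ft

Let the plane be z = a·x + b·y + c.
Pit 8−Pit 7: −23a − 657b = −420.3;  Pit 9−Pit 7: 412a − 596b = −474.2.
Solving gives a = −0.21467, b = 0.64724.
Then c = 830.9 − a·259 − b·760 = 394.60.
At (915, 275): z = −196.4 + 178.0 + 394.60 = 376.2 ft.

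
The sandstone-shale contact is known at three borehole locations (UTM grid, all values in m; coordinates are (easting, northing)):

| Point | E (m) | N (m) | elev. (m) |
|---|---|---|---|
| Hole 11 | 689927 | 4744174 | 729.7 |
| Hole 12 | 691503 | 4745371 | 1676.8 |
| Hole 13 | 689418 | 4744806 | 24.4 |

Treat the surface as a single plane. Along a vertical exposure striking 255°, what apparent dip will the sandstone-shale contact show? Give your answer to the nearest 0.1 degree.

Let the plane be z = a·E + b·N + c.
Hole 12−Hole 11: 1576a + 1197b = 947.1;  Hole 13−Hole 11: −509a + 632b = −705.3.
Solving gives a = 0.89878, b = −0.39212.
Unit vector along 255° is (sin 255°, cos 255°) = (-0.9659, -0.2588).
Slope in that direction = a·(-0.9659) + b·(-0.2588) = −0.76666.
Apparent dip = arctan|0.76666| = 37.5° (true dip is 44.4°, so apparent ≤ true as expected).

37.5°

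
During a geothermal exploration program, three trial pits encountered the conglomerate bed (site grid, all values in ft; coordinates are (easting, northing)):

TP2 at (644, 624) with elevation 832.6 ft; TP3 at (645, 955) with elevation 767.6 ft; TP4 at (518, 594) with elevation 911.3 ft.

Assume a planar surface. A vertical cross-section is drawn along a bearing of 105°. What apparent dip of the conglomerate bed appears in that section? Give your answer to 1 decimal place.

26.9°

Two edge vectors: TP2→TP3 = (1, 331, -65), TP2→TP4 = (-126, -30, 78.7).
Normal n = (TP2→TP3) × (TP2→TP4) = (24099.7, 8111.3, 41676).
So ∂z/∂E = −n_x/n_z = −0.57826 and ∂z/∂N = −n_y/n_z = −0.19463.
Unit vector along 105° is (sin 105°, cos 105°) = (0.9659, -0.2588).
Slope in that direction = a·(0.9659) + b·(-0.2588) = −0.50819.
Apparent dip = arctan|0.50819| = 26.9° (true dip is 31.4°, so apparent ≤ true as expected).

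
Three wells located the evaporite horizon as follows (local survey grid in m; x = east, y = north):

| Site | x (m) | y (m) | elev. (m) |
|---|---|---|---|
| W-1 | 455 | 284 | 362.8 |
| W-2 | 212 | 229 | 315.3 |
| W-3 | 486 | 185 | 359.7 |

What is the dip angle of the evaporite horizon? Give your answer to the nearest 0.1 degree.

11.1°

Two edge vectors: W-1→W-2 = (-243, -55, -47.5), W-1→W-3 = (31, -99, -3.1).
Normal n = (W-1→W-2) × (W-1→W-3) = (-4532, -2225.8, 25762).
So ∂z/∂x = −n_x/n_z = 0.17592 and ∂z/∂y = −n_y/n_z = 0.08640.
Gradient magnitude |∇z| = √(a² + b²) = √(0.03095 + 0.00746) = 0.19599.
True dip = arctan(0.19599) = 11.1°, dipping toward WSW (azimuth ≈ 244°).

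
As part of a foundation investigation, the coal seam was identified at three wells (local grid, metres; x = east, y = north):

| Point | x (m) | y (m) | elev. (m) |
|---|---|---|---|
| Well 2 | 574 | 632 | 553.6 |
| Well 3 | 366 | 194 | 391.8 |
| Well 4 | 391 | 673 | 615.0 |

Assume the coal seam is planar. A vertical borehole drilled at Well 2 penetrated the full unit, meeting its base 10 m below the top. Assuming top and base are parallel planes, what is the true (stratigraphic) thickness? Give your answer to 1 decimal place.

Two edge vectors: Well 2→Well 3 = (-208, -438, -161.8), Well 2→Well 4 = (-183, 41, 61.4).
Normal n = (Well 2→Well 3) × (Well 2→Well 4) = (-20259.4, 42380.6, -88682).
So ∂z/∂x = −n_x/n_z = −0.22845 and ∂z/∂y = −n_y/n_z = 0.47789.
|∇z| = √(a²+b²) = 0.52969, so dip δ = arctan(0.52969) = 27.91°.
True thickness = vertical thickness × cos δ = 10 × cos 27.91° = 8.8 m.

8.8 m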